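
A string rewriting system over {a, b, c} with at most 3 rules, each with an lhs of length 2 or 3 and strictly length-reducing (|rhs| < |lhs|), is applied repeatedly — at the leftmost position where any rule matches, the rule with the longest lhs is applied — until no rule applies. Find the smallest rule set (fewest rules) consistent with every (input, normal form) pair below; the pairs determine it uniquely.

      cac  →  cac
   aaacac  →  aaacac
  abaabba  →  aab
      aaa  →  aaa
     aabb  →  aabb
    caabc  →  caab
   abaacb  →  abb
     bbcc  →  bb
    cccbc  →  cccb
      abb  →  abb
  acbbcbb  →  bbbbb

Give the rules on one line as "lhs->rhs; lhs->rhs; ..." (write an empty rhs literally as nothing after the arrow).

  | cac
  | aaacac
  | abaabba => aabba => aab
  | aaa

acb->bb; ba->; bc->b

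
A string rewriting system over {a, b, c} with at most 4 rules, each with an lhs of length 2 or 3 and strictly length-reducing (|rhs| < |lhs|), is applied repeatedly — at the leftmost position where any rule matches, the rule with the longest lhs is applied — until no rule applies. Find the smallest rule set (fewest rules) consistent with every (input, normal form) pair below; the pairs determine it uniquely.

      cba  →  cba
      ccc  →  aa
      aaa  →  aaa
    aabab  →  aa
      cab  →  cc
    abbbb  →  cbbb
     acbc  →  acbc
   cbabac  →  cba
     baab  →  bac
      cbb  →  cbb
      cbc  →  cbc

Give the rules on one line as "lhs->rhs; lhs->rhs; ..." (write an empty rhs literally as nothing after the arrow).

ab->c; acc->aa; cac->a; ccc->aa

  | cba
  | ccc => aa
  | aaa
  | aabab => acab => acc => aa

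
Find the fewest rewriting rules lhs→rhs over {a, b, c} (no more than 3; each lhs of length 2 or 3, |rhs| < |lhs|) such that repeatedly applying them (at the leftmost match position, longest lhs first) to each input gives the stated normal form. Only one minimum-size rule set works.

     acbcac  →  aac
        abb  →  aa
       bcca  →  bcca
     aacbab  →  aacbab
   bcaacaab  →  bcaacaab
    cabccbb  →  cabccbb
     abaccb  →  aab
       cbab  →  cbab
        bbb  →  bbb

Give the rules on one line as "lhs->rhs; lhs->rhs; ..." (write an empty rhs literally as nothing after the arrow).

abb->aa; acc->b; cbc->

  | acbcac => aac
  | abb => aa
  | bcca
  | aacbab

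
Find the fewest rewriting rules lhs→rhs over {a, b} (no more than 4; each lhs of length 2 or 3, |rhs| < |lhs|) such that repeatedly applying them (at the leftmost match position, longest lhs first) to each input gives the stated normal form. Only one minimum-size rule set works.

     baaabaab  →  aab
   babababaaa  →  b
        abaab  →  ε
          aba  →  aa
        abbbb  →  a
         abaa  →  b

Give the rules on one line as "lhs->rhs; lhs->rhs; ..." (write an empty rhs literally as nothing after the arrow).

aaa->b; ba->a; bb->

  | baaabaab => aaabaab => bbaab => aab
  | babababaaa => abababaaa => aababaaa => aaabaaa => bbaaa => aaa => b
  | abaab => aaab => bb => ε
  | aba => aa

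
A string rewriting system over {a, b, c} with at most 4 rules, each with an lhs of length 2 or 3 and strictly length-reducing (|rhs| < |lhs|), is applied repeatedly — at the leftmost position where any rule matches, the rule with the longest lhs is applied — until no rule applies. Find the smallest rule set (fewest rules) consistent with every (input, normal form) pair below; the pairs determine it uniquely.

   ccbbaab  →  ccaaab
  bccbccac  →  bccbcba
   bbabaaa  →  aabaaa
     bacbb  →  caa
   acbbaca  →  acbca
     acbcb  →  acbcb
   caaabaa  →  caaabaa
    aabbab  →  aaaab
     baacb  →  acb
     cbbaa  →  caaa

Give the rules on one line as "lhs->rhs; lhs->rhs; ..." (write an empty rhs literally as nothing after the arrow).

  | ccbbaab => ccaaab
  | bccbccac => bccbcba
  | bbabaaa => aabaaa
  | bacbb => cabb => caa

aac->bc; bac->ca; bb->a; cac->ba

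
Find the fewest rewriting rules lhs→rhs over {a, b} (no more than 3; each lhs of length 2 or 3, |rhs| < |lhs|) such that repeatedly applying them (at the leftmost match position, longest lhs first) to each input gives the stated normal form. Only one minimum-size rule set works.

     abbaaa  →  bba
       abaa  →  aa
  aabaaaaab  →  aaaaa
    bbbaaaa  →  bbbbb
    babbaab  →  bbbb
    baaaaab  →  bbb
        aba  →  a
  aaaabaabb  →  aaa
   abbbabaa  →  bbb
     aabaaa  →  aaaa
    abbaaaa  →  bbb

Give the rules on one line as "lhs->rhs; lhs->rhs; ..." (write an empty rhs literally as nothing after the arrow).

ab->; baa->bb

  | abbaaa => baaa => bba
  | abaa => aa
  | aabaaaaab => aaaaaab => aaaaa
  | bbbaaaa => bbbbaa => bbbbb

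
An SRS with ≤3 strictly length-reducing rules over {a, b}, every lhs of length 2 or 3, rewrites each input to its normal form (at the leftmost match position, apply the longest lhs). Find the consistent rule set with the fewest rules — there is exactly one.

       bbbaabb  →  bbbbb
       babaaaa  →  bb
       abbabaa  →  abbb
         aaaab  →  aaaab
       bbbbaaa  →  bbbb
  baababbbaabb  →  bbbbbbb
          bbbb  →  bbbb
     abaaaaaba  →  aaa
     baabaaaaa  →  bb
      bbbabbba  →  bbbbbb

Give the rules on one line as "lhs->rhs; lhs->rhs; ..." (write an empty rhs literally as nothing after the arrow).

aba->; ba->b

  | bbbaabb => bbbabb => bbbbb
  | babaaaa => bbaaaa => bbaaa => bbaa => bba => bb
  | abbabaa => abbbaa => abbba => abbb
  | aaaab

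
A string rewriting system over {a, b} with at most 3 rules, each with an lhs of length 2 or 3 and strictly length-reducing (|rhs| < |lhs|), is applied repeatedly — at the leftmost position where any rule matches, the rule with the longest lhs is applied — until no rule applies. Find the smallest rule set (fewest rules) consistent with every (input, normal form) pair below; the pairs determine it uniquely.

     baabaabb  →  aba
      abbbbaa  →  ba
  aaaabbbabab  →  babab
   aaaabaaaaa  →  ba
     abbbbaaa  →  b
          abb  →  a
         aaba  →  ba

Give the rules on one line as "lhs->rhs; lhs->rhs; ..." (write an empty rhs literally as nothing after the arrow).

aa->; bb->; bba->ab

  | baabaabb => bbaabb => ababb => aba
  | abbbbaa => abbaa => aaba => ba
  | aaaabbbabab => aabbbabab => bbbabab => babab
  | aaaabaaaaa => aabaaaaa => baaaaa => baaa => ba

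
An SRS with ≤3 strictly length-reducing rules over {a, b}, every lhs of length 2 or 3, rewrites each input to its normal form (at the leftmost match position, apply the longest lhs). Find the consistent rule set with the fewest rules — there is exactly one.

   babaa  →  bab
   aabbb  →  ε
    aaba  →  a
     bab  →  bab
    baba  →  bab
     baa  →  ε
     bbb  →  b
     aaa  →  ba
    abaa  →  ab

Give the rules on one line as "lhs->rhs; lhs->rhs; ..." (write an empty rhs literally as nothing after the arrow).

aa->b; aba->ab; bb->

  | babaa => baba => bab
  | aabbb => bbbb => bb => ε
  | aaba => bba => a
  | bab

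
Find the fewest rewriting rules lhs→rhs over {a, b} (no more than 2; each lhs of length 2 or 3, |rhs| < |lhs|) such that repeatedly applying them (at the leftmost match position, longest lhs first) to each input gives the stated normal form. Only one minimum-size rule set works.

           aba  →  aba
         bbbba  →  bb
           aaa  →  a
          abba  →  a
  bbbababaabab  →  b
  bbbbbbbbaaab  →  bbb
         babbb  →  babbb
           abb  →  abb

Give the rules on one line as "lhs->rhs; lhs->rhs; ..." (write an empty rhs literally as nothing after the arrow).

  | aba
  | bbbba => bb
  | aaa => a
  | abba => a

aa->; bba->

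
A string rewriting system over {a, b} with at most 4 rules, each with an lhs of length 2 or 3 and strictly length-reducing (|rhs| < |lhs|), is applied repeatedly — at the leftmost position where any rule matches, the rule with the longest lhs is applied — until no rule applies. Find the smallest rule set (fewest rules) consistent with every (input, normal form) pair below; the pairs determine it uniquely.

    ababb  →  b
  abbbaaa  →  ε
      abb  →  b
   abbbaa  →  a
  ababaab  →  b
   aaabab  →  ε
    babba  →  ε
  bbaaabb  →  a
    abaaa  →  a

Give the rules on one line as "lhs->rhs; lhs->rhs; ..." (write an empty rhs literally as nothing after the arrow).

aa->; ab->; bb->a

  | ababb => abb => b
  | abbbaaa => bbaaa => aaaa => aa => ε
  | abb => b
  | abbbaa => bbaa => aaa => a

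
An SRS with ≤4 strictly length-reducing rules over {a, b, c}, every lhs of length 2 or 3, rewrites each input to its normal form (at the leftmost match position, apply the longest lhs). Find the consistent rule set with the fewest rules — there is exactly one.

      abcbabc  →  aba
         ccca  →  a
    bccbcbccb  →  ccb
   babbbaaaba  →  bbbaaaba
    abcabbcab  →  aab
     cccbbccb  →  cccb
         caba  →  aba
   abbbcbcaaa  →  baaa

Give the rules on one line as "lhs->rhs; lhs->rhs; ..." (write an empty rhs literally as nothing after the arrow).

  | abcbabc => ababc => aba
  | ccca => cca => ca => a
  | bccbcbccb => cbcbccb => cbccb => ccb
  | babbbaaaba => bbbaaaba

abb->b; bc->; ca->a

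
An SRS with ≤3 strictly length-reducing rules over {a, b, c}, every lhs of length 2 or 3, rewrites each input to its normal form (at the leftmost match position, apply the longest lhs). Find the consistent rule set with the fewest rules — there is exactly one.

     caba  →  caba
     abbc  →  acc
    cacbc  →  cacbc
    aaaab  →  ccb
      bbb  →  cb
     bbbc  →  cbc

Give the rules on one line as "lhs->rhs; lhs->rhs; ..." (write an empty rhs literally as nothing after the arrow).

aa->c; bb->c

  | caba
  | abbc => acc
  | cacbc
  | aaaab => caab => ccb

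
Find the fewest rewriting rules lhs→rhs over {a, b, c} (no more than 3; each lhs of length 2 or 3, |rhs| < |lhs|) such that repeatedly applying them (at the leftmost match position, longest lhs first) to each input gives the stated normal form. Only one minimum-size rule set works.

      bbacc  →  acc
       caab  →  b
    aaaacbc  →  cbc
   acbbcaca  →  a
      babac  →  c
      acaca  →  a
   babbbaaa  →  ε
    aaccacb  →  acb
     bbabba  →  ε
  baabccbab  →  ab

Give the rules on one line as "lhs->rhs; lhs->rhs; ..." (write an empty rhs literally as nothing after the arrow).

  | bbacc => bacc => acc
  | caab => aab => b
  | aaaacbc => aacbc => cbc
  | acbbcaca => acbbaca => acbaca => acaca => aaca => ca => a

aa->; ba->a; ca->a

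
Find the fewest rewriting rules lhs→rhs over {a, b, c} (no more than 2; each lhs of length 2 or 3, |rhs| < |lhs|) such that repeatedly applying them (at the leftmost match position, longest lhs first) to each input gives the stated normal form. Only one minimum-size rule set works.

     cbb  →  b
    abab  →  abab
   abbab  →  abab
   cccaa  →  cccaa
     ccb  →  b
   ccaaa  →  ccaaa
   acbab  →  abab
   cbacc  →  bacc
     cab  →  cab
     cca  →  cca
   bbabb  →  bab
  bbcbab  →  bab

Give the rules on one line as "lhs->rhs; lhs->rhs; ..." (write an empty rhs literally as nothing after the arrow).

bb->b; cb->b

  | cbb => bb => b
  | abab
  | abbab => abab
  | cccaa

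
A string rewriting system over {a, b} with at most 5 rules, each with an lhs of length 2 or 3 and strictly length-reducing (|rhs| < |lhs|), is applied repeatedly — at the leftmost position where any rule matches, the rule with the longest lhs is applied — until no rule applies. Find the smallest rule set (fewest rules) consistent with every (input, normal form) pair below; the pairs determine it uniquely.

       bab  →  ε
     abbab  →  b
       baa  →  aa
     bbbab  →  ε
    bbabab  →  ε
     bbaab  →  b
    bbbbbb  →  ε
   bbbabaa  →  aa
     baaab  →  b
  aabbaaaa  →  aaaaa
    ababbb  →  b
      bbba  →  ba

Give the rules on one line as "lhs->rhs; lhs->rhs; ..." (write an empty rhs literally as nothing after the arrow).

  | bab => bb => ε
  | abbab => baab => aab => ab => b
  | baa => aa
  | bbbab => bab => bb => ε

ab->b; abb->ba; baa->aa; bb->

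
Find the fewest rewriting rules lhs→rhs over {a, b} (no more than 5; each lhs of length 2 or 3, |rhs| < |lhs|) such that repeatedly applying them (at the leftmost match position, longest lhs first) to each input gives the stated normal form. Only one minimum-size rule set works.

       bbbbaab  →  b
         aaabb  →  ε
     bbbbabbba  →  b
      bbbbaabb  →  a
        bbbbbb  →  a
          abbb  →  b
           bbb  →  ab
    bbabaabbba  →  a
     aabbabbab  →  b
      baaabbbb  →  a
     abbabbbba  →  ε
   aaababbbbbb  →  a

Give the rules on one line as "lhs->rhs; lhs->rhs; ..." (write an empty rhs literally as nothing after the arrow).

aa->; ba->a; bb->a; bba->b

  | bbbbaab => abbaab => abab => aab => b
  | aaabb => abb => aa => ε
  | bbbbabbba => abbabbba => abbbba => aabba => bba => b
  | bbbbaabb => abbaabb => ababb => aabb => bb => a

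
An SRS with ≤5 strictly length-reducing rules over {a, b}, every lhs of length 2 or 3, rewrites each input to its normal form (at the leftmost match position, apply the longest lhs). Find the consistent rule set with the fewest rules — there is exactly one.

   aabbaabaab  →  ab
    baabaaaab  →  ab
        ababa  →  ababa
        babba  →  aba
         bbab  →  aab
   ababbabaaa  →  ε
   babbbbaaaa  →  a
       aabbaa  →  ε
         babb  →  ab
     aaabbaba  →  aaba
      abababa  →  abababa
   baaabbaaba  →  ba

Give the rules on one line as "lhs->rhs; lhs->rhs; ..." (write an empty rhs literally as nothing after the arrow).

aaa->; abb->bb; baa->a; bb->a

  | aabbaabaab => abbaabaab => bbaabaab => aaabaab => baab => ab
  | baabaaaab => abaaaab => aaaab => ab
  | ababa
  | babba => bbba => aba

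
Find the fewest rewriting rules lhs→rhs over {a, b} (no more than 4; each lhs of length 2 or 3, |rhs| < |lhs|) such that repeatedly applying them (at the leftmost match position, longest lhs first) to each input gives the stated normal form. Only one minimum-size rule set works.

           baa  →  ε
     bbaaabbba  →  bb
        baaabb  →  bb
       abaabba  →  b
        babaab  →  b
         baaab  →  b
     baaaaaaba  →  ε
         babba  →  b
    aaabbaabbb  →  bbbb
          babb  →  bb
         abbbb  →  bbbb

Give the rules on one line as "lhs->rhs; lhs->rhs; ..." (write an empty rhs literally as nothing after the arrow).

  | baa => ε
  | bbaaabbba => babbba => bbba => bb
  | baaabb => abb => bb
  | abaabba => baabba => bba => b

ab->b; ba->; baa->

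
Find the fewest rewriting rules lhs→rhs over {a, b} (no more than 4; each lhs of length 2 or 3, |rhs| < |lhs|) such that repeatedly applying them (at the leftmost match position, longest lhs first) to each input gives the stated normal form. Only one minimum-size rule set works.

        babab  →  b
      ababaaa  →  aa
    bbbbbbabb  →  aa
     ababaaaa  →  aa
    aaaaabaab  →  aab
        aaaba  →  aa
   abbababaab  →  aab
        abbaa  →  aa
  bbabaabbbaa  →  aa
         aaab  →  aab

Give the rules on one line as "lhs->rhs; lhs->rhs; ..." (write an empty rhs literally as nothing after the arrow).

  | babab => bab => b
  | ababaaa => abaaa => aaa => aa
  | bbbbbbabb => abbbbabb => aabbabb => aaaabb => aaabb => aabb => aaa => aa
  | ababaaaa => abaaaa => aaaa => aaa => aa

aaa->aa; ba->; bb->a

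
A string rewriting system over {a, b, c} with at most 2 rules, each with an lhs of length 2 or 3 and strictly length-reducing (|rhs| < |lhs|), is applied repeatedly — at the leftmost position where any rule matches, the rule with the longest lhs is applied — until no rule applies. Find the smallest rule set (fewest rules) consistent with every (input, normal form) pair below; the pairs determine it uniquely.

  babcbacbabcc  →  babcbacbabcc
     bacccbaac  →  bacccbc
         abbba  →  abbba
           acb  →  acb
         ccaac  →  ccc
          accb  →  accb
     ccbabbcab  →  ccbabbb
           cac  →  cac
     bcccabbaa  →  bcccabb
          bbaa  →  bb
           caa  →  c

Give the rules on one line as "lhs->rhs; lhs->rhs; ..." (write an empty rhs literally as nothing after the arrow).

  | babcbacbabcc
  | bacccbaac => bacccbc
  | abbba
  | acb

aa->; bca->b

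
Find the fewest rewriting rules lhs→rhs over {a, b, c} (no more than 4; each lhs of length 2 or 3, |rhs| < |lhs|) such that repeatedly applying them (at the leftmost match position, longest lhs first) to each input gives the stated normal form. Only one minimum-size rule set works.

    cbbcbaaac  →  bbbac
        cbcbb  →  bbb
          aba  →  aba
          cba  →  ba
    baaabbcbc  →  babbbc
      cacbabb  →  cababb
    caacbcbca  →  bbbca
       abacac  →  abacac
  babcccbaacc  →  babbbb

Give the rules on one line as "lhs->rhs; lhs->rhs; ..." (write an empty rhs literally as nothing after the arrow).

aa->; cb->b; cc->b

  | cbbcbaaac => bbcbaaac => bbbaaac => bbbac
  | cbcbb => bcbb => bbb
  | aba
  | cba => ba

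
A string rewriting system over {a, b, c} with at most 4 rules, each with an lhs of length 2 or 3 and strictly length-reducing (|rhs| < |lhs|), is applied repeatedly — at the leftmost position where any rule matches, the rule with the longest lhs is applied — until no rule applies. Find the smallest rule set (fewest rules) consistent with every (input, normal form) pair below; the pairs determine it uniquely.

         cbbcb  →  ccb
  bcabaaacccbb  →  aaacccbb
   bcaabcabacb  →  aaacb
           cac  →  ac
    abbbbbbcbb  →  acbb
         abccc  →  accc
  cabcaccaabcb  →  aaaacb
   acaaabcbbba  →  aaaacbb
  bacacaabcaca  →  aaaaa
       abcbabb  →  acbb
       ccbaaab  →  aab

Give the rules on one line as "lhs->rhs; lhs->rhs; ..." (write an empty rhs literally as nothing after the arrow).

  | cbbcb => cbcb => ccb
  | bcabaaacccbb => cabaaacccbb => abaaacccbb => aaacccbb
  | bcaabcabacb => caabcabacb => aabcabacb => aacabacb => aaabacb => aaacb
  | cac => ac

ba->; bc->c; ca->a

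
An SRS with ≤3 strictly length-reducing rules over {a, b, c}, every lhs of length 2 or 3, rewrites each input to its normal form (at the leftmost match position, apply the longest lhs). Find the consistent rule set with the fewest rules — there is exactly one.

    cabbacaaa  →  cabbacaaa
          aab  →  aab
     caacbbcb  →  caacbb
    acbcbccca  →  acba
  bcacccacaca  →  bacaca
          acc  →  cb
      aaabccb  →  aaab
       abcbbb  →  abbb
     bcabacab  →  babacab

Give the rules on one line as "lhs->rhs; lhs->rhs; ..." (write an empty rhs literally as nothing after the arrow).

  | cabbacaaa
  | aab
  | caacbbcb => caacbb
  | acbcbccca => acbccca => acbcca => acbca => acba

acc->cb; bc->b; bcb->b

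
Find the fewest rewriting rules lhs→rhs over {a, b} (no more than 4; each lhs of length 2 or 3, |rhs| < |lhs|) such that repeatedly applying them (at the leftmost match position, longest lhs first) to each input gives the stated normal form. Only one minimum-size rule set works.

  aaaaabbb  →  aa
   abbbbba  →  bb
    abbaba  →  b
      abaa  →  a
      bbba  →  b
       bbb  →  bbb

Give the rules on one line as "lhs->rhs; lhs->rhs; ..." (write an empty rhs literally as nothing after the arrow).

  | aaaaabbb => aaaabb => aaab => aa
  | abbbbba => bbbba => bb
  | abbaba => baba => b
  | abaa => a

ab->; aba->; bba->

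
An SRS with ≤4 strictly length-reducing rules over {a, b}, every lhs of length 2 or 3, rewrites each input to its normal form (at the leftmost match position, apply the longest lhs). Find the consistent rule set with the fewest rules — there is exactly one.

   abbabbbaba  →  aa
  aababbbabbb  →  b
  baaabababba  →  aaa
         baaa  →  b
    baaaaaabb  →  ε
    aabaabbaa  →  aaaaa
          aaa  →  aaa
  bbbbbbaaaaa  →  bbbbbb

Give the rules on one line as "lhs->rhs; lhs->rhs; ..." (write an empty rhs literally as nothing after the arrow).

  | abbabbbaba => babbbaba => abbaba => baba => aa
  | aababbbabbb => aaabbbabbb => aabbabbb => ababbb => aabbb => abb => b
  | baaabababba => baabababba => babababba => aababba => aaabba => aaba => aaa
  | baaa => baa => ba => b

ab->; aba->aa; ba->b; bab->a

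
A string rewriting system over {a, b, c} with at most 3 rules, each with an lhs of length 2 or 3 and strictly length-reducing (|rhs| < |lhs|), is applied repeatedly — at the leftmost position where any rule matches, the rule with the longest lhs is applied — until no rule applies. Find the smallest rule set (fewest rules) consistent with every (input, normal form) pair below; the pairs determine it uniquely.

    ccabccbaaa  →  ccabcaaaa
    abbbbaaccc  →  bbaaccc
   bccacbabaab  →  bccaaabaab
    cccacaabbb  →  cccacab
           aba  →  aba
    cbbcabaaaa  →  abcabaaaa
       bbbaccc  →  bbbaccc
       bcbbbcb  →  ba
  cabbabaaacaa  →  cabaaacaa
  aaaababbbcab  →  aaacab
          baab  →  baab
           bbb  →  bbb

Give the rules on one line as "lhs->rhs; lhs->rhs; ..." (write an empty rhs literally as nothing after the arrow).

  | ccabccbaaa => ccabcaaaa
  | abbbbaaccc => bbaaccc
  | bccacbabaab => bccaaabaab
  | cccacaabbb => cccacab

abb->; cb->a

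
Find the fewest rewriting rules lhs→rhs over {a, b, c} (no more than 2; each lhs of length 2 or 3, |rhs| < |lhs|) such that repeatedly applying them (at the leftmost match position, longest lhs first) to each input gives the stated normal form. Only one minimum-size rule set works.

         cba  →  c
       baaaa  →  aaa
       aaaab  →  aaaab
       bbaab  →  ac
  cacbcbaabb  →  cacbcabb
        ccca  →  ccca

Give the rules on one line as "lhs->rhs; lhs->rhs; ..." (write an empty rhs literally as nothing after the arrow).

  | cba => c
  | baaaa => aaa
  | aaaab
  | bbaab => bab => ac

ba->; bab->ac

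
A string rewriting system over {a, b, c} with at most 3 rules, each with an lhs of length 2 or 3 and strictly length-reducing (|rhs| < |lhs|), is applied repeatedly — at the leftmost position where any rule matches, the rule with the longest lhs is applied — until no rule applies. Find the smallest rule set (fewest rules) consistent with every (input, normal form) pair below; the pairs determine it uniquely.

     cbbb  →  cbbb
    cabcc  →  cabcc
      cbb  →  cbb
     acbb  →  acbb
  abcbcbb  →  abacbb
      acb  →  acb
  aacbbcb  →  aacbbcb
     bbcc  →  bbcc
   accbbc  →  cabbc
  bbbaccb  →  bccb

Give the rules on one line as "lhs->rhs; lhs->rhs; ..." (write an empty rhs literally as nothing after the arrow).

acc->ca; bba->; cbc->ac

  | cbbb
  | cabcc
  | cbb
  | acbb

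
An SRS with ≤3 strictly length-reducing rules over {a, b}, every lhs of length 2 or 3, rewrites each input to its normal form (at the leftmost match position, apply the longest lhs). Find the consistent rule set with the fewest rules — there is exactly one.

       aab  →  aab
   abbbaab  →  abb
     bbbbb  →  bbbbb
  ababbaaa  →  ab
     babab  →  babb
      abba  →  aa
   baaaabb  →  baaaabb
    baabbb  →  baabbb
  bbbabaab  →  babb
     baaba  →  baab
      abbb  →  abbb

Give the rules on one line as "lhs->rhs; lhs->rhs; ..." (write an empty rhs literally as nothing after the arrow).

  | aab
  | abbbaab => abaab => abab => abb
  | bbbbb
  | ababbaaa => abbbaaa => abaaa => abaa => aba => ab

aba->ab; bba->a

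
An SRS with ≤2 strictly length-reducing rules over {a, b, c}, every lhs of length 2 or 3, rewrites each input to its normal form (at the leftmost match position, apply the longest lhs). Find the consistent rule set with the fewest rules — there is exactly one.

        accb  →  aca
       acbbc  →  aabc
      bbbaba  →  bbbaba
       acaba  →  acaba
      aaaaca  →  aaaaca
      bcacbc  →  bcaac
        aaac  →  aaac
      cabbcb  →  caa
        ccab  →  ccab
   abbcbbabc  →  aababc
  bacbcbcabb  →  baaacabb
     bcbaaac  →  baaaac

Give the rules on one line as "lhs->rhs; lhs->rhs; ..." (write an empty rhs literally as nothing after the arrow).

bbc->c; cb->a

  | accb => aca
  | acbbc => aabc
  | bbbaba
  | acaba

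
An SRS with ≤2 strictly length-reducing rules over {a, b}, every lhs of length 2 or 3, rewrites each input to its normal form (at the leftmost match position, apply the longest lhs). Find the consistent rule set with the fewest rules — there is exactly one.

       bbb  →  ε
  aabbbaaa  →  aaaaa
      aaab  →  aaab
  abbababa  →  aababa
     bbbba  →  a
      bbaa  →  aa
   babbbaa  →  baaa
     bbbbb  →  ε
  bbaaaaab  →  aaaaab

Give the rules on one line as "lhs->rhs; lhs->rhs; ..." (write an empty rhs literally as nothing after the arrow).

bb->; bbb->bb

  | bbb => bb => ε
  | aabbbaaa => aabbaaa => aaaaa
  | aaab
  | abbababa => aababa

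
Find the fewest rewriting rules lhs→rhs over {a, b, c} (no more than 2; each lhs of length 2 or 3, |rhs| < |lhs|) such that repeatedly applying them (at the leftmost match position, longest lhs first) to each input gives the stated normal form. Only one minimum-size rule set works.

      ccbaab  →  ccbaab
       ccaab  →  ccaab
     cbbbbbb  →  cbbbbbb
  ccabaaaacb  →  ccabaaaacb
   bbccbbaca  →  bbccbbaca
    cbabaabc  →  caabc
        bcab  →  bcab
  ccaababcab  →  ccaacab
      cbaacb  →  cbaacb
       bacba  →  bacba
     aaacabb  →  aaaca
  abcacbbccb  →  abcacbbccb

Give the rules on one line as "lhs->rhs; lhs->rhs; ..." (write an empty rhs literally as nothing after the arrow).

  | ccbaab
  | ccaab
  | cbbbbbb
  | ccabaaaacb

abb->a; bab->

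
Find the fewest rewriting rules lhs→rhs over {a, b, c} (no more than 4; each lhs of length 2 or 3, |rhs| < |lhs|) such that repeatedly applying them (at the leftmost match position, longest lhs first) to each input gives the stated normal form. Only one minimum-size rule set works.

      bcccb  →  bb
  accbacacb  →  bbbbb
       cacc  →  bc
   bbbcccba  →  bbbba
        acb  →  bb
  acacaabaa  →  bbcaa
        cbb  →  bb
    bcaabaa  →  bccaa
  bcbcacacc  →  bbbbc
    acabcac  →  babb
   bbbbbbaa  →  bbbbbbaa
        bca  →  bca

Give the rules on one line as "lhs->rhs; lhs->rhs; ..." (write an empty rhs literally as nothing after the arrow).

  | bcccb => bccb => bcb => bb
  | accbacacb => bcbacacb => bbacacb => bbbacb => bbbbb
  | cacc => cbc => bc
  | bbbcccba => bbbccba => bbbcba => bbbba

aab->c; ac->b; cb->b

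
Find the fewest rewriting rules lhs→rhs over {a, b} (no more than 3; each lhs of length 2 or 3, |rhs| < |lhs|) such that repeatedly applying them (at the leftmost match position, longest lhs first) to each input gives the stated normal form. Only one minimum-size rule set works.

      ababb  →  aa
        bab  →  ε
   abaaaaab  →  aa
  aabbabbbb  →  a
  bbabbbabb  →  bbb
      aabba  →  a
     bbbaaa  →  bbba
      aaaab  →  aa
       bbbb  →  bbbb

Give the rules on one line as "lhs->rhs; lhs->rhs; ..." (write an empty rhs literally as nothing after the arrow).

  | ababb => aabb => aab => aa
  | bab => ε
  | abaaaaab => aaaaaab => aaaab => aab => aa
  | aabbabbbb => aababbbb => aaabbbb => abbbb => abbb => abb => ab => a

aaa->a; ab->a; bab->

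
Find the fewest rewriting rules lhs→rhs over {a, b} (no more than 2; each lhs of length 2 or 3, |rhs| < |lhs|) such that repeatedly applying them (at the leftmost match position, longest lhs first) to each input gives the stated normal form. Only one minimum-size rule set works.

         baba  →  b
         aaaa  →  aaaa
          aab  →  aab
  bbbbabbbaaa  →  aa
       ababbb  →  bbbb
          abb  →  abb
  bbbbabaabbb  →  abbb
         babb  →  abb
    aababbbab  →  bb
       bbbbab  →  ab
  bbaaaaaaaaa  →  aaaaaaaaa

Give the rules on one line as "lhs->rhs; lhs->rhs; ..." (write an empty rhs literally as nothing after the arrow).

aba->b; ba->a

  | baba => aba => b
  | aaaa
  | aab
  | bbbbabbbaaa => bbbabbbaaa => bbabbbaaa => babbbaaa => abbbaaa => abbaaa => abaaa => baa => aa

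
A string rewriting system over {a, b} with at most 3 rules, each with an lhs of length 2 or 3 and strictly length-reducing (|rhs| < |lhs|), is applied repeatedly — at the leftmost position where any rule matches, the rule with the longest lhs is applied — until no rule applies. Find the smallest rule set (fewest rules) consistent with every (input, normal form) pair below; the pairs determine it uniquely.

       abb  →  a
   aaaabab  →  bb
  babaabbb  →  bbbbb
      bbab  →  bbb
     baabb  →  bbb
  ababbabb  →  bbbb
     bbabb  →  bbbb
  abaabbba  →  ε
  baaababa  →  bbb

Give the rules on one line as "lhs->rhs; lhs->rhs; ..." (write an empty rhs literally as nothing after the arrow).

aa->; ab->a; ba->b

  | abb => ab => a
  | aaaabab => aabab => bab => bb
  | babaabbb => bbaabbb => bbabbb => bbbbb
  | bbab => bbb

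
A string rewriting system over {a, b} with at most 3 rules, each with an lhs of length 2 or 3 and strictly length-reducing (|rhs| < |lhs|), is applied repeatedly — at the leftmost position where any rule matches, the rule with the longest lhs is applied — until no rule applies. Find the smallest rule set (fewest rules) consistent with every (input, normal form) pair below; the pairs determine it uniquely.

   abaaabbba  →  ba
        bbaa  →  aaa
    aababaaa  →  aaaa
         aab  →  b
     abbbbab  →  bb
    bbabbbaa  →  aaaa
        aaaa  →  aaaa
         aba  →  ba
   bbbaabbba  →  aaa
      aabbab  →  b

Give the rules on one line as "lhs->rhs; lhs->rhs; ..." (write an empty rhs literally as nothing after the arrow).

ab->b; bba->aa; bbb->aa

  | abaaabbba => baaabbba => baabbba => babbba => bbbba => aaba => aba => ba
  | bbaa => aaa
  | aababaaa => ababaaa => babaaa => bbaaa => aaaa
  | aab => ab => b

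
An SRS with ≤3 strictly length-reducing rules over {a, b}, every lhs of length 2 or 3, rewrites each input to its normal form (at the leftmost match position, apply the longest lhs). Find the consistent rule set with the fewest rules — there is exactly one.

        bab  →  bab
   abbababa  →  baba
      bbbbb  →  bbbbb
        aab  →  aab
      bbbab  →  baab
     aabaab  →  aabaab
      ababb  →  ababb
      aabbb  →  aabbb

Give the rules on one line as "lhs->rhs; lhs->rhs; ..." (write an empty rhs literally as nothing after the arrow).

aaa->; bba->aa

  | bab
  | abbababa => aaababa => baba
  | bbbbb
  | aab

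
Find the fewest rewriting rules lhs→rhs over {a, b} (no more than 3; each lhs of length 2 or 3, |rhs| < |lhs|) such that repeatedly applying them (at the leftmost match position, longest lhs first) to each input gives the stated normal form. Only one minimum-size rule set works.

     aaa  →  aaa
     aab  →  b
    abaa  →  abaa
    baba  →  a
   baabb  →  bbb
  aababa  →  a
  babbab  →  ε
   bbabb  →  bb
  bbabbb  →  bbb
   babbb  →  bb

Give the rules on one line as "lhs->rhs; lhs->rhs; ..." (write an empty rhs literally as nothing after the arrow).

  | aaa
  | aab => b
  | abaa
  | baba => a

aab->b; bab->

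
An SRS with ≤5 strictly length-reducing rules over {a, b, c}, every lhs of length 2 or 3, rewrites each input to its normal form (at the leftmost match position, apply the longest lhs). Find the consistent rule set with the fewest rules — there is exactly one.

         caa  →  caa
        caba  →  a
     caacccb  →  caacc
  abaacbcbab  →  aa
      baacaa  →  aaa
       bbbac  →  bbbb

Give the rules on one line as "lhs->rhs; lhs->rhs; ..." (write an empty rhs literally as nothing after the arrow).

ba->c; bac->bb; cac->a; cb->

  | caa
  | caba => cac => a
  | caacccb => caacc
  | abaacbcbab => acacbcbab => aabcbab => aabab => aacb => aa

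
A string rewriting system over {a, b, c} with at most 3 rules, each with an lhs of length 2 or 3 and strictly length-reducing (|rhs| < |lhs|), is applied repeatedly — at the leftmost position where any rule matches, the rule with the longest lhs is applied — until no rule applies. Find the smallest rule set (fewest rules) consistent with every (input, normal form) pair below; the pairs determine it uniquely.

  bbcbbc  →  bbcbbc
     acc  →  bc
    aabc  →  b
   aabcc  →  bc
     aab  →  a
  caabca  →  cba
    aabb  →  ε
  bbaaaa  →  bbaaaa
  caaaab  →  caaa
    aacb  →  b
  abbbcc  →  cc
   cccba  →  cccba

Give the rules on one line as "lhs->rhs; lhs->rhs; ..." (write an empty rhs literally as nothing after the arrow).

ab->; ac->b; bcc->cc

  | bbcbbc
  | acc => bc
  | aabc => ac => b
  | aabcc => acc => bc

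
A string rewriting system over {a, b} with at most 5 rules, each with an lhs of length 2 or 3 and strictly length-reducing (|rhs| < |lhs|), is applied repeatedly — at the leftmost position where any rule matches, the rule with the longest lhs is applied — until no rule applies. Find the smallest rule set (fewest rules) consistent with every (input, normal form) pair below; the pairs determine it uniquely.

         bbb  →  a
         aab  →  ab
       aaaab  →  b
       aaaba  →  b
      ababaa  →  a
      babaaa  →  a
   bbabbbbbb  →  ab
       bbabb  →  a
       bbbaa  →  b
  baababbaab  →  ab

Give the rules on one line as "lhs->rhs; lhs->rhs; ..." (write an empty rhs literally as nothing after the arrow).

aa->a; aaa->b; ba->; bbb->a

  | bbb => a
  | aab => ab
  | aaaab => bab => b
  | aaaba => bba => b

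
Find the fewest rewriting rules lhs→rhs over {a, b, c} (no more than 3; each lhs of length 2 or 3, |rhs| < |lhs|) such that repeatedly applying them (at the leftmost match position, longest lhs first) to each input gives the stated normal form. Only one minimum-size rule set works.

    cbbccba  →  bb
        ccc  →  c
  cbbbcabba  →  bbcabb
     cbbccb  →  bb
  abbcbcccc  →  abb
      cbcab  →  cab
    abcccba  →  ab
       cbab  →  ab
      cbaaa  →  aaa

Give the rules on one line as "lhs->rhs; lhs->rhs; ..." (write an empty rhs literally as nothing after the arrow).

ba->b; cb->; cc->

  | cbbccba => bccba => bba => bb
  | ccc => c
  | cbbbcabba => bbcabba => bbcabb
  | cbbccb => bccb => bb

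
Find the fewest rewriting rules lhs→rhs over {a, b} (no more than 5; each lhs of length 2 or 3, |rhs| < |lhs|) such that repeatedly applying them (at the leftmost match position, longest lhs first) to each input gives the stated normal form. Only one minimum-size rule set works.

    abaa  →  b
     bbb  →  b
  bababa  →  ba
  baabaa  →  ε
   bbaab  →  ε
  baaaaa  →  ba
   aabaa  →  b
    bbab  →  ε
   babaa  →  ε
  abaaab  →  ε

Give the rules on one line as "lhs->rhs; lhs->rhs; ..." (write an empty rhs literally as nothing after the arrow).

  | abaa => aa => b
  | bbb => b
  | bababa => baba => ba
  | baabaa => bbbaa => baa => bb => ε

aa->b; aaa->a; ab->; bb->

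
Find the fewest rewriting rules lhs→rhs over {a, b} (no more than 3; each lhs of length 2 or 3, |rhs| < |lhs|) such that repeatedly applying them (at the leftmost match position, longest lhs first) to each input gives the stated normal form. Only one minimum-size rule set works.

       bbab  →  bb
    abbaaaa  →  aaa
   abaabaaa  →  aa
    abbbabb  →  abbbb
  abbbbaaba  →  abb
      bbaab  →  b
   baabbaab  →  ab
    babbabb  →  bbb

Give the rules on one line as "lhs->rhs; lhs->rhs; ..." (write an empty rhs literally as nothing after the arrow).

  | bbab => bb
  | abbaaaa => abaaa => aaa
  | abaabaaa => aabaaa => baaa => aa
  | abbbabb => abbbb

aab->b; ba->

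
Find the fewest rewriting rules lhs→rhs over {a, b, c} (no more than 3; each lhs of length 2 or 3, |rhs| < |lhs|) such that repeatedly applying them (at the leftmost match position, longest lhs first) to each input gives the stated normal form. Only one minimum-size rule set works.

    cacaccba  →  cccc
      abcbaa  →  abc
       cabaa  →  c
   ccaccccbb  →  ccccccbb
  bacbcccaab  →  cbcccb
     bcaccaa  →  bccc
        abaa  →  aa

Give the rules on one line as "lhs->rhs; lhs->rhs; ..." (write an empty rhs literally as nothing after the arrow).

  | cacaccba => ccaccba => ccccba => cccc
  | abcbaa => abca => abc
  | cabaa => cbaa => ca => c
  | ccaccccbb => ccccccbb

ba->; ca->c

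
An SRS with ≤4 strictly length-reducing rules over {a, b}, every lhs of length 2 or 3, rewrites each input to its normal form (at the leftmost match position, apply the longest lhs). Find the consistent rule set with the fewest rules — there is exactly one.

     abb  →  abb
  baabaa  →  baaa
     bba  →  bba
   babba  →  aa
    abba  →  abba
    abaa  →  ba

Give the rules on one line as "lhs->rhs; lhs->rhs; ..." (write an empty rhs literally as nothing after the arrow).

aab->a; aba->b; bab->aa

  | abb
  | baabaa => baaa
  | bba
  | babba => aaba => aa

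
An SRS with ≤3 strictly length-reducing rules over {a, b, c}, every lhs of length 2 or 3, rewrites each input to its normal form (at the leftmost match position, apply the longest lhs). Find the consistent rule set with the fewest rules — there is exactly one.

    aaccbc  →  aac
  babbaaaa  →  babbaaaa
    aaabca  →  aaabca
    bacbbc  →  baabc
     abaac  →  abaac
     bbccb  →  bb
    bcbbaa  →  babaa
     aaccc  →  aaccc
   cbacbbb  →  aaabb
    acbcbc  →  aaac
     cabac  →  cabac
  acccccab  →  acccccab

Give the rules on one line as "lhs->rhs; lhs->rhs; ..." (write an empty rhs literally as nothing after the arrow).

  | aaccbc => aac
  | babbaaaa
  | aaabca
  | bacbbc => baabc

cb->a; ccb->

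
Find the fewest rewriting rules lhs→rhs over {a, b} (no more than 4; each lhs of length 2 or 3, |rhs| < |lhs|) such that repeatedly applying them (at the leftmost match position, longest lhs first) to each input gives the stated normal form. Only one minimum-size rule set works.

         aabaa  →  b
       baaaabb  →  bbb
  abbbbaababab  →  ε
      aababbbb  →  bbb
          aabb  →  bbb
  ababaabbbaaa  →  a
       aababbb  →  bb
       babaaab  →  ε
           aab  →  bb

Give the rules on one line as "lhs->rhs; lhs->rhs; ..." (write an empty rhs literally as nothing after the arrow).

  | aabaa => bbaa => baa => aa => b
  | baaaabb => aaaabb => baabb => aabb => bbb
  | abbbbaababab => bbbaababab => bbaababab => baababab => aababab => bbabab => babab => abab => ab => ε
  | aababbbb => bbabbbb => babbbb => abbbb => bbb

aa->b; ab->; ba->a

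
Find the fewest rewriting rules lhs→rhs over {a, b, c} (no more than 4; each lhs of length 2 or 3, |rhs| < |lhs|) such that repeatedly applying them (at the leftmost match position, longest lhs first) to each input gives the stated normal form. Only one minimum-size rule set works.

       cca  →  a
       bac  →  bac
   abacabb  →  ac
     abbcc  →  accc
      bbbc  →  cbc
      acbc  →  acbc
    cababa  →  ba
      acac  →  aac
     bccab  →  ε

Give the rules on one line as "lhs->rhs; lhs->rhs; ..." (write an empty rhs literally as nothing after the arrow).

aba->; bab->; bb->c; ca->a

  | cca => ca => a
  | bac
  | abacabb => cabb => abb => ac
  | abbcc => accc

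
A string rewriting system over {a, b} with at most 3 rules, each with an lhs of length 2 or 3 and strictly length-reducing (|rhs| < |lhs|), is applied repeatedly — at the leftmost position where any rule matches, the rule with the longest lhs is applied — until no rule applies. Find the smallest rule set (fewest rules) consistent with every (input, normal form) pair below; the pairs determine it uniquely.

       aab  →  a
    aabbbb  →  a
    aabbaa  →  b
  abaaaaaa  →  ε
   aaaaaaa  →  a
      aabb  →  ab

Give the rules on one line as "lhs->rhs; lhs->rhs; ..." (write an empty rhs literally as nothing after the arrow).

  | aab => bb => a
  | aabbbb => bbbbb => abbb => aab => bb => a
  | aabbaa => bbbaa => abaa => aa => b
  | abaaaaaa => aaaaaa => baaaa => aaa => ba => ε

aa->b; ba->; bb->a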